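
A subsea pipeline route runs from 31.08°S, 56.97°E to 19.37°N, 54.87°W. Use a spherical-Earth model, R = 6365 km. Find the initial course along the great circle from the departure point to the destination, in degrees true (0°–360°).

276.7°

N = sin Δλ·cos φ₂ = -0.8757;  D = cos φ₁ sin φ₂ − sin φ₁ cos φ₂ cos Δλ = +0.1029
initial course = atan2(N, D) = 276.70°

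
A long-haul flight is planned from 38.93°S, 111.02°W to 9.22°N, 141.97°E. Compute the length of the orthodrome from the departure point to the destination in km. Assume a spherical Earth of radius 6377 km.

12130 km

cos σ = sin φ₁ sin φ₂ + cos φ₁ cos φ₂ cos Δλ
      = sin(-38.93°)sin(9.22°) + cos(-38.93°)cos(9.22°)cos(-107.01°) = -0.3253
σ = 108.984° → d = Rσ = 6377·1.90214 = 12130 km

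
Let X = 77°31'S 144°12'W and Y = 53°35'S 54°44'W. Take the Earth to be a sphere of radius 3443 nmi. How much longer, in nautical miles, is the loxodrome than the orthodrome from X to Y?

Great circle: cos σ = sin φ₁ sin φ₂ + cos φ₁ cos φ₂ cos Δλ,  σ = 0.6650 rad → d_gc = 2289.7 nmi
Rhumb line: Δψ = +1.1011, q = Δφ/Δψ = 0.3793, d_rh = R√(Δφ²+q²Δλ²) = 2495.5 nmi
Excess = 2495.5 − 2289.7 = 205.8 ≈ 206 nmi

206 nmi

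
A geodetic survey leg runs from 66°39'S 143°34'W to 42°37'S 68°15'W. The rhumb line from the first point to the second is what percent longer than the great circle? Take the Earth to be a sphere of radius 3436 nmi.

Great circle: σ = 0.8016 rad → d_gc = Rσ = 2754.2 nmi
Rhumb: Δφ = +0.4195, Δλ = +1.3145, Δψ = +0.7531, q = Δφ/Δψ = 0.5570 → d_rh = R√(Δφ²+q²Δλ²) = 2899.4 nmi
Excess = (2899.4 − 2754.2) / 2754.2 = 145.2 / 2754.2 = 5.27% ≈ 5.3%

5.3%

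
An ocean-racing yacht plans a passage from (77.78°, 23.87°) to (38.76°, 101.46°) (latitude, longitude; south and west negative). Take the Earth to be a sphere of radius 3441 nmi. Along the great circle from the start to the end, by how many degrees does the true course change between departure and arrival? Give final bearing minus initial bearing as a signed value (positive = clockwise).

At departure: θ₁ = atan2(sin Δλ cos φ₂, cos φ₁ sin φ₂ − sin φ₁ cos φ₂ cos Δλ) = 92.35°
At arrival: θ₂ = atan2(sin Δλ cos φ₁, −cos φ₂ sin φ₁ + sin φ₂ cos φ₁ cos Δλ) = 164.26°
Δθ = θ₂ − θ₁ = +71.9°

+71.9°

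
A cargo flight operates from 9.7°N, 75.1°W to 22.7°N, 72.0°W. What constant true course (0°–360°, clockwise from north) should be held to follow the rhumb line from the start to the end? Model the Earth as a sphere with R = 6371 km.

12.9°

Δψ = ln[tan(π/4+φ₂/2)/tan(π/4+φ₁/2)] = +0.2369
Δλ = +0.0541 rad (taken the short way round)
course = atan2(Δλ, Δψ) = 12.87°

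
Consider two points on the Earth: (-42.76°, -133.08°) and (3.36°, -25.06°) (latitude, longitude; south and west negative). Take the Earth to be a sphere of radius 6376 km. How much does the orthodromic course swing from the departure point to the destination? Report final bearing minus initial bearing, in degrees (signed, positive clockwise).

-53.5°

Initial bearing θ₁ = atan2(sin Δλ cos φ₂, cos φ₁ sin φ₂ − sin φ₁ cos φ₂ cos Δλ) = 99.96°
Final bearing θ₂ = (initial bearing from the destination back to the start) + 180° = 46.42°
Δθ = θ₂ − θ₁ = -53.5°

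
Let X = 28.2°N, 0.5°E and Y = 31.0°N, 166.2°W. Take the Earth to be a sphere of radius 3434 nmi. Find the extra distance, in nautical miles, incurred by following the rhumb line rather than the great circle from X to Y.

Great circle: cos σ = sin φ₁ sin φ₂ + cos φ₁ cos φ₂ cos Δλ,  σ = 2.0849 rad → d_gc = 7159.7 nmi
Rhumb line: Δψ = +0.0562, q = Δφ/Δψ = 0.8694, d_rh = R√(Δφ²+q²Δλ²) = 8687.4 nmi
Excess = 8687.4 − 7159.7 = 1527.7 ≈ 1528 nmi

1528 nmi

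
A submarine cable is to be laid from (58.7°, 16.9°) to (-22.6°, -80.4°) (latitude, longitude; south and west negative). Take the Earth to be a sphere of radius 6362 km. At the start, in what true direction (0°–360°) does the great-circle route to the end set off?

263.8°

N = sin Δλ·cos φ₂ = -0.9157;  D = cos φ₁ sin φ₂ − sin φ₁ cos φ₂ cos Δλ = -0.0994
initial course = atan2(N, D) = 263.80°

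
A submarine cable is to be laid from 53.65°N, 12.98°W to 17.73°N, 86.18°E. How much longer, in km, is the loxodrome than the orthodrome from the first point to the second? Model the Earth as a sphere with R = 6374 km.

Great circle: cos σ = sin φ₁ sin φ₂ + cos φ₁ cos φ₂ cos Δλ,  σ = 1.4148 rad → d_gc = 9017.7 km
Rhumb line: Δψ = -0.7993, q = Δφ/Δψ = 0.7843, d_rh = R√(Δφ²+q²Δλ²) = 9530.3 km
Excess = 9530.3 − 9017.7 = 512.6 ≈ 513 km

513 km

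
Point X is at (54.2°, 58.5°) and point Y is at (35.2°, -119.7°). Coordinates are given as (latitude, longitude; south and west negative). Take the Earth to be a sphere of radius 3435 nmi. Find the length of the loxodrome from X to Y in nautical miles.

7576 nmi

Δψ = ln[tan(π/4+φ₂/2)/tan(π/4+φ₁/2)] = -0.4730;  Δφ = -0.3316 rad,  Δλ = -3.1102 rad
q = Δφ/Δψ = 0.7010
d = R·√(Δφ² + q²Δλ²) = 3435·2.20544 = 7576 nmi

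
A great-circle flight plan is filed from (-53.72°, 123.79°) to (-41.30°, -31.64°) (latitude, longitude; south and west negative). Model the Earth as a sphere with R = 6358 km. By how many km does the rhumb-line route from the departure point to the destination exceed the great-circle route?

Great circle: cos σ = sin φ₁ sin φ₂ + cos φ₁ cos φ₂ cos Δλ,  σ = 1.4427 rad → d_gc = 9172.6 km
Rhumb line: Δψ = +0.3231, q = Δφ/Δψ = 0.6710, d_rh = R√(Δφ²+q²Δλ²) = 11654.3 km
Excess = 11654.3 − 9172.6 = 2481.7 ≈ 2482 km

2482 km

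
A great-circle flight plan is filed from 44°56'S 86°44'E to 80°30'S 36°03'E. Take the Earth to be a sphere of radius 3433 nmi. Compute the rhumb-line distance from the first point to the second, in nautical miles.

Rhumb course C = atan2(Δλ, Δψ) with Δψ = ln[tan(π/4+φ₂/2)/tan(π/4+φ₁/2)] = -1.6081, Δλ = -0.8846 → C = 208.82°
d = R·|Δφ| / |cos C| = 3433·0.62076 / 0.87618 = 2432 nmi

2432 nmi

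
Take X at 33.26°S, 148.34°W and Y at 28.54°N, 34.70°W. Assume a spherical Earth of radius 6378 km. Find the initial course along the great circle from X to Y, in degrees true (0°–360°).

75.6°

θ = atan2( sin Δλ·cos φ₂ ,  cos φ₁ sin φ₂ − sin φ₁ cos φ₂ cos Δλ )
  = atan2(+0.8048, +0.2063) = 75.62°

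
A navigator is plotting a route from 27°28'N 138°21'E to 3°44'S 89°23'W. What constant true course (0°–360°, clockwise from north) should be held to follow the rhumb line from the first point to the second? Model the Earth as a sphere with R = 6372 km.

Meridional parts: M(φ₁)=+0.4989, M(φ₂)=-0.0652 → ΔM = -0.5641;  Δλ = +2.3085 rad
tan C = Δλ / ΔM = -4.0925 → C = 103.73°

103.7°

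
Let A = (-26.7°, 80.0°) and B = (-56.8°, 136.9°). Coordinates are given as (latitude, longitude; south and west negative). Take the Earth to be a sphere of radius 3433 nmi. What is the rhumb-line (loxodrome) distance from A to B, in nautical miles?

3055 nmi

Δψ = ln[tan(π/4+φ₂/2)/tan(π/4+φ₁/2)] = -0.7264;  Δφ = -0.5253 rad,  Δλ = +0.9931 rad
q = Δφ/Δψ = 0.7232
d = R·√(Δφ² + q²Δλ²) = 3433·0.88982 = 3055 nmi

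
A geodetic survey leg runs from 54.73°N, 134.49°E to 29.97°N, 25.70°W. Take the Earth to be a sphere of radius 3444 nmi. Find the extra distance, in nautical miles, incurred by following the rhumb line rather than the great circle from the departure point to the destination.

Great circle: cos σ = sin φ₁ sin φ₂ + cos φ₁ cos φ₂ cos Δλ,  σ = 1.6336 rad → d_gc = 5626.1 nmi
Rhumb line: Δψ = -0.5973, q = Δφ/Δψ = 0.7234, d_rh = R√(Δφ²+q²Δλ²) = 7123.1 nmi
Excess = 7123.1 − 5626.1 = 1497.0 ≈ 1497 nmi

1497 nmi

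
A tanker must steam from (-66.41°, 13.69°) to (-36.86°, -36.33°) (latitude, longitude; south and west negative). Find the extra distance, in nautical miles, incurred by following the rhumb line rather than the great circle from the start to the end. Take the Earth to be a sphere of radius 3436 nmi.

Great circle: cos σ = sin φ₁ sin φ₂ + cos φ₁ cos φ₂ cos Δλ,  σ = 0.7144 rad → d_gc = 2454.8 nmi
Rhumb line: Δψ = +0.8734, q = Δφ/Δψ = 0.5905, d_rh = R√(Δφ²+q²Δλ²) = 2505.6 nmi
Excess = 2505.6 − 2454.8 = 50.8 ≈ 51 nmi

51 nmi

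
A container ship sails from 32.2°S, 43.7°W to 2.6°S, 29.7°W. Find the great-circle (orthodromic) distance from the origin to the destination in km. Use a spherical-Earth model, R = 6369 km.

cos σ = sin φ₁ sin φ₂ + cos φ₁ cos φ₂ cos Δλ
      = sin(-32.20°)sin(-2.60°) + cos(-32.20°)cos(-2.60°)cos(14.00°) = 0.8444
σ = 32.394° → d = Rσ = 6369·0.56538 = 3601 km

3601 km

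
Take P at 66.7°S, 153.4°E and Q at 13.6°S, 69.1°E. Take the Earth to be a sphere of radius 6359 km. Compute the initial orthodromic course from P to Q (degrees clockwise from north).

269.7°

θ = atan2( sin Δλ·cos φ₂ ,  cos φ₁ sin φ₂ − sin φ₁ cos φ₂ cos Δλ )
  = atan2(-0.9672, -0.0043) = 269.74°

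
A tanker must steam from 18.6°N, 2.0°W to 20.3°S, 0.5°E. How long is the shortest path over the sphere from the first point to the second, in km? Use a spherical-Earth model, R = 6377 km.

Haversine: a = sin²(Δφ/2)+cos φ₁ cos φ₂ sin²(Δλ/2) = 0.11130;  σ = 2·atan2(√a,√(1−a))
σ = 38.977° → d = Rσ = 6377·0.68028 = 4338 km

4338 km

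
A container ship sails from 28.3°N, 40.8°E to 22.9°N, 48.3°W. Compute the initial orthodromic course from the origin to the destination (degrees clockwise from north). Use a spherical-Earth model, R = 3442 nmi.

θ = atan2( sin Δλ·cos φ₂ ,  cos φ₁ sin φ₂ − sin φ₁ cos φ₂ cos Δλ )
  = atan2(-0.9211, +0.3358) = 290.03°

290.0°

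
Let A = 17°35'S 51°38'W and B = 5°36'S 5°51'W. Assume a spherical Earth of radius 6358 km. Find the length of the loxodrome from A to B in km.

5142 km

Δψ = ln[tan(π/4+φ₂/2)/tan(π/4+φ₁/2)] = +0.2139;  Δφ = +0.2091 rad,  Δλ = +0.7991 rad
q = Δφ/Δψ = 0.9777
d = R·√(Δφ² + q²Δλ²) = 6358·0.80874 = 5142 km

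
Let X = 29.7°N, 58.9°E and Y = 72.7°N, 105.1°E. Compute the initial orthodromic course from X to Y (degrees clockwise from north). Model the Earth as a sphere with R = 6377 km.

N = sin Δλ·cos φ₂ = +0.2146;  D = cos φ₁ sin φ₂ − sin φ₁ cos φ₂ cos Δλ = +0.7274
initial course = atan2(N, D) = 16.44°

16.4°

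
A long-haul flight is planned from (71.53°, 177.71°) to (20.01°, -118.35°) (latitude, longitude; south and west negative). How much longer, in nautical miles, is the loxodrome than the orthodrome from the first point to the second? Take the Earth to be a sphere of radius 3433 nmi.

116 nmi

Great circle: cos σ = sin φ₁ sin φ₂ + cos φ₁ cos φ₂ cos Δλ,  σ = 1.0980 rad → d_gc = 3769.6 nmi
Rhumb line: Δψ = -1.4599, q = Δφ/Δψ = 0.6159, d_rh = R√(Δφ²+q²Δλ²) = 3885.5 nmi
Excess = 3885.5 − 3769.6 = 115.9 ≈ 116 nmi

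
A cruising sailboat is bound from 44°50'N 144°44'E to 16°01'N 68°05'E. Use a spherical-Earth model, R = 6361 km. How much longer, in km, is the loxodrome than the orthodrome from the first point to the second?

Great circle: cos σ = sin φ₁ sin φ₂ + cos φ₁ cos φ₂ cos Δλ,  σ = 1.2112 rad → d_gc = 7704.3 km
Rhumb line: Δψ = -0.5940, q = Δφ/Δψ = 0.8467, d_rh = R√(Δφ²+q²Δλ²) = 7883.5 km
Excess = 7883.5 − 7704.3 = 179.2 ≈ 179 km

179 km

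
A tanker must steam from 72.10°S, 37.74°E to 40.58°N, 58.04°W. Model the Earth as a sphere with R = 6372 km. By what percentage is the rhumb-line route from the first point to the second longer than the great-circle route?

2.8%

Great circle: σ = 2.2686 rad → d_gc = Rσ = 14455.5 km
Rhumb: Δφ = +1.9666, Δλ = -1.6717, Δψ = +2.6246, q = Δφ/Δψ = 0.7493 → d_rh = R√(Δφ²+q²Δλ²) = 14857.4 km
Excess = (14857.4 − 14455.5) / 14455.5 = 401.9 / 14455.5 = 2.78% ≈ 2.8%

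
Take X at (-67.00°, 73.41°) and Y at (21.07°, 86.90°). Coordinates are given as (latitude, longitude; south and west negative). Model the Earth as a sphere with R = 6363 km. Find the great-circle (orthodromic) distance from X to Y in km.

Haversine: a = sin²(Δφ/2)+cos φ₁ cos φ₂ sin²(Δλ/2) = 0.48819;  σ = 2·atan2(√a,√(1−a))
σ = 88.647° → d = Rσ = 6363·1.54717 = 9845 km

9845 km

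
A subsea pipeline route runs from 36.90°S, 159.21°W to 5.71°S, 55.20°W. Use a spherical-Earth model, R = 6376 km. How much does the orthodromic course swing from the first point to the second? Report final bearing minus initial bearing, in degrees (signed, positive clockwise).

Initial bearing θ₁ = atan2(sin Δλ cos φ₂, cos φ₁ sin φ₂ − sin φ₁ cos φ₂ cos Δλ) = 103.07°
Final bearing θ₂ = (initial bearing from the destination back to the start) + 180° = 51.52°
Δθ = θ₂ − θ₁ = -51.6°

-51.6°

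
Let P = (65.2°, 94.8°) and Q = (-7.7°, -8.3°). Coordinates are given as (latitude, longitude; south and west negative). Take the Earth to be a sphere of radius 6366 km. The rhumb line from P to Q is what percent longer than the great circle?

5.3%

Great circle: σ = 1.7884 rad → d_gc = Rσ = 11384.6 km
Rhumb: Δφ = -1.2723, Δλ = -1.7994, Δψ = -1.6495, q = Δφ/Δψ = 0.7713 → d_rh = R√(Δφ²+q²Δλ²) = 11986.5 km
Excess = (11986.5 − 11384.6) / 11384.6 = 601.9 / 11384.6 = 5.29% ≈ 5.3%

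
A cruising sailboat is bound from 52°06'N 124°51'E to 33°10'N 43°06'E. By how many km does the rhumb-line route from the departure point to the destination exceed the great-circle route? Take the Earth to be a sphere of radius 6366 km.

301 km

Great circle: cos σ = sin φ₁ sin φ₂ + cos φ₁ cos φ₂ cos Δλ,  σ = 1.0409 rad → d_gc = 6626.1 km
Rhumb line: Δψ = -0.4548, q = Δφ/Δψ = 0.7266, d_rh = R√(Δφ²+q²Δλ²) = 6926.7 km
Excess = 6926.7 − 6626.1 = 300.6 ≈ 301 km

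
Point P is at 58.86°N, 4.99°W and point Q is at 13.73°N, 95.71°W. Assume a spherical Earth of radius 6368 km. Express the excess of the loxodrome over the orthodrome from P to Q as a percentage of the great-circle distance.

Great circle: σ = 1.3727 rad → d_gc = Rσ = 8741.2 km
Rhumb: Δφ = -0.7877, Δλ = -1.5834, Δψ = -1.0359, q = Δφ/Δψ = 0.7604 → d_rh = R√(Δφ²+q²Δλ²) = 9161.9 km
Excess = (9161.9 − 8741.2) / 8741.2 = 420.7 / 8741.2 = 4.81% ≈ 4.8%

4.8%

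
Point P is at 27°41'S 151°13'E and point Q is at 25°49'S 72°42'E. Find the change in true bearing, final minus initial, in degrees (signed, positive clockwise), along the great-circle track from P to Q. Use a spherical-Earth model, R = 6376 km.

+40.4°

Initial bearing θ₁ = atan2(sin Δλ cos φ₂, cos φ₁ sin φ₂ − sin φ₁ cos φ₂ cos Δλ) = 251.08°
Final bearing θ₂ = (initial bearing from the destination back to the start) + 180° = 291.48°
Δθ = θ₂ − θ₁ = +40.4°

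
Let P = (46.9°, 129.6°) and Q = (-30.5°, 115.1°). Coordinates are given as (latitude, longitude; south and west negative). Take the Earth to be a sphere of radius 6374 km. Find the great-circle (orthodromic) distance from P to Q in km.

cos σ = sin φ₁ sin φ₂ + cos φ₁ cos φ₂ cos Δλ
      = sin(46.90°)sin(-30.50°) + cos(46.90°)cos(-30.50°)cos(-14.50°) = 0.1994
σ = 78.499° → d = Rσ = 6374·1.37006 = 8733 km

8733 km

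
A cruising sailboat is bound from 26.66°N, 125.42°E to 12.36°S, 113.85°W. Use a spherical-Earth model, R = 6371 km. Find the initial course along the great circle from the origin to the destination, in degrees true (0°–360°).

87.8°

θ = atan2( sin Δλ·cos φ₂ ,  cos φ₁ sin φ₂ − sin φ₁ cos φ₂ cos Δλ )
  = atan2(+0.8397, +0.0327) = 87.77°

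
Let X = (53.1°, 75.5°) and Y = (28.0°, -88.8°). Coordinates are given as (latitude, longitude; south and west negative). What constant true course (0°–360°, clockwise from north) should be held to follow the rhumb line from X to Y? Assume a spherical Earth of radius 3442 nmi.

Δψ = ln[tan(π/4+φ₂/2)/tan(π/4+φ₁/2)] = -0.5883
Δλ = -2.8676 rad (taken the short way round)
course = atan2(Δλ, Δψ) = 258.41°

258.4°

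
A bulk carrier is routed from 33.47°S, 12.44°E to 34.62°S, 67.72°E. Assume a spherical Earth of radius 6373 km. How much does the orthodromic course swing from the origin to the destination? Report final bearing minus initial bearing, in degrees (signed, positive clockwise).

At departure: θ₁ = atan2(sin Δλ cos φ₂, cos φ₁ sin φ₂ − sin φ₁ cos φ₂ cos Δλ) = 107.67°
At arrival: θ₂ = atan2(sin Δλ cos φ₁, −cos φ₂ sin φ₁ + sin φ₂ cos φ₁ cos Δλ) = 74.98°
Δθ = θ₂ − θ₁ = -32.7°

-32.7°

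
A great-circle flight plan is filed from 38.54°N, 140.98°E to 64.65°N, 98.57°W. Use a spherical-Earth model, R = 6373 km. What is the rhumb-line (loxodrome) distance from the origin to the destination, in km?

8521 km

Δψ = ln[tan(π/4+φ₂/2)/tan(π/4+φ₁/2)] = +0.7621;  Δφ = +0.4557 rad,  Δλ = +2.1022 rad
q = Δφ/Δψ = 0.5980
d = R·√(Δφ² + q²Δλ²) = 6373·1.33711 = 8521 km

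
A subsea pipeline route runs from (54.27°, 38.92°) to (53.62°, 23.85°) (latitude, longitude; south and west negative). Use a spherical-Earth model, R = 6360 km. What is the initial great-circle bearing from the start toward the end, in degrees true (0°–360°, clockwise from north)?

271.9°

θ = atan2( sin Δλ·cos φ₂ ,  cos φ₁ sin φ₂ − sin φ₁ cos φ₂ cos Δλ )
  = atan2(-0.1542, +0.0052) = 271.94°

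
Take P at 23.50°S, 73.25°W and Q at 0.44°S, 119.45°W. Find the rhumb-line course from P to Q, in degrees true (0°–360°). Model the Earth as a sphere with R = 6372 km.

297.2°

Meridional parts: M(φ₁)=-0.4222, M(φ₂)=-0.0077 → ΔM = +0.4145;  Δλ = -0.8063 rad
tan C = Δλ / ΔM = -1.9454 → C = 297.20°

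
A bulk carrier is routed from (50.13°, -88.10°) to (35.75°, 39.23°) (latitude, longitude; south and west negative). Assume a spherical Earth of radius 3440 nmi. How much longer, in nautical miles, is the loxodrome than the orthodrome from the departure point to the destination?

678 nmi

Great circle: cos σ = sin φ₁ sin φ₂ + cos φ₁ cos φ₂ cos Δλ,  σ = 1.4375 rad → d_gc = 4944.9 nmi
Rhumb line: Δψ = -0.3453, q = Δφ/Δψ = 0.7268, d_rh = R√(Δφ²+q²Δλ²) = 5622.8 nmi
Excess = 5622.8 − 4944.9 = 677.9 ≈ 678 nmi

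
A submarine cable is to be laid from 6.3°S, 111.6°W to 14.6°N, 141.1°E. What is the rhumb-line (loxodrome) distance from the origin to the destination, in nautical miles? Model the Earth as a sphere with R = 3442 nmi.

Δψ = ln[tan(π/4+φ₂/2)/tan(π/4+φ₁/2)] = +0.3678;  Δφ = +0.3648 rad,  Δλ = -1.8727 rad
q = Δφ/Δψ = 0.9918
d = R·√(Δφ² + q²Δλ²) = 3442·1.89281 = 6515 nmi

6515 nmi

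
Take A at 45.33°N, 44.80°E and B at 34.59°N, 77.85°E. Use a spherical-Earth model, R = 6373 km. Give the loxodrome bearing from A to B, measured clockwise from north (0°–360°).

Δψ = ln[tan(π/4+φ₂/2)/tan(π/4+φ₁/2)] = -0.2454
Δλ = +0.5768 rad (taken the short way round)
course = atan2(Δλ, Δψ) = 113.05°

113.0°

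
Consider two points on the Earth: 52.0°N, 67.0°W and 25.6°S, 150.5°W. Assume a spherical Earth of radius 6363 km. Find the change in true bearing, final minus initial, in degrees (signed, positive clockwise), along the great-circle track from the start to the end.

At departure: θ₁ = atan2(sin Δλ cos φ₂, cos φ₁ sin φ₂ − sin φ₁ cos φ₂ cos Δλ) = 248.86°
At arrival: θ₂ = atan2(sin Δλ cos φ₁, −cos φ₂ sin φ₁ + sin φ₂ cos φ₁ cos Δλ) = 219.55°
Δθ = θ₂ − θ₁ = -29.3°

-29.3°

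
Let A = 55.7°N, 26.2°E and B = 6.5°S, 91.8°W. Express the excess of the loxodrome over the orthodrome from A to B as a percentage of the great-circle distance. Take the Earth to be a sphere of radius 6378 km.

Great circle: σ = 1.9352 rad → d_gc = Rσ = 12342.6 km
Rhumb: Δφ = -1.0856, Δλ = -2.0595, Δψ = -1.2894, q = Δφ/Δψ = 0.8419 → d_rh = R√(Δφ²+q²Δλ²) = 13047.8 km
Excess = (13047.8 − 12342.6) / 12342.6 = 705.2 / 12342.6 = 5.71% ≈ 5.7%

5.7%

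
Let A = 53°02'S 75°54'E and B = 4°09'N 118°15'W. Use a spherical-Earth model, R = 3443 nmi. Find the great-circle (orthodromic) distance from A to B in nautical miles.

7797 nmi

cos σ = sin φ₁ sin φ₂ + cos φ₁ cos φ₂ cos Δλ
      = sin(-53.03°)sin(4.15°) + cos(-53.03°)cos(4.15°)cos(165.85°) = -0.6394
σ = 129.747° → d = Rσ = 3443·2.26451 = 7797 nmi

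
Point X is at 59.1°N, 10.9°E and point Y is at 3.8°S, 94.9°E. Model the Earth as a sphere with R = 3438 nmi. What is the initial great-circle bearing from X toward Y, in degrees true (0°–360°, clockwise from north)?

97.1°

N = sin Δλ·cos φ₂ = +0.9923;  D = cos φ₁ sin φ₂ − sin φ₁ cos φ₂ cos Δλ = -0.1235
initial course = atan2(N, D) = 97.10°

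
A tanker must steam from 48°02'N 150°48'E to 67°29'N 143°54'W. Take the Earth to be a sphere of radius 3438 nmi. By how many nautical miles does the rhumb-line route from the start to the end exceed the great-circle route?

93 nmi

Great circle: cos σ = sin φ₁ sin φ₂ + cos φ₁ cos φ₂ cos Δλ,  σ = 0.6537 rad → d_gc = 2247.3 nmi
Rhumb line: Δψ = +0.6558, q = Δφ/Δψ = 0.5176, d_rh = R√(Δφ²+q²Δλ²) = 2340.1 nmi
Excess = 2340.1 − 2247.3 = 92.8 ≈ 93 nmi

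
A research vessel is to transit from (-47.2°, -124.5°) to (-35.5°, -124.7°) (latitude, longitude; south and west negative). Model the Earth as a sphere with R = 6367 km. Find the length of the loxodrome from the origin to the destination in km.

1300 km

Δψ = ln[tan(π/4+φ₂/2)/tan(π/4+φ₁/2)] = +0.2732;  Δφ = +0.2042 rad,  Δλ = -0.0035 rad
q = Δφ/Δψ = 0.7473
d = R·√(Δφ² + q²Δλ²) = 6367·0.20422 = 1300 km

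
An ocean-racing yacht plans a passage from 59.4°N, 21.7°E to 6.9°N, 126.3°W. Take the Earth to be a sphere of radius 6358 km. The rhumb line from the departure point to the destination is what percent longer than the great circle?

16.3%

Great circle: σ = 1.9020 rad → d_gc = Rσ = 12092.8 km
Rhumb: Δφ = -0.9163, Δλ = -2.5831, Δψ = -1.1755, q = Δφ/Δψ = 0.7795 → d_rh = R√(Δφ²+q²Δλ²) = 14065.3 km
Excess = (14065.3 − 12092.8) / 12092.8 = 1972.5 / 12092.8 = 16.31% ≈ 16.3%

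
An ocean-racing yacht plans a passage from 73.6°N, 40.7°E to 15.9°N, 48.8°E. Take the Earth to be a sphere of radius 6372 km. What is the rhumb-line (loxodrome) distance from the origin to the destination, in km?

6440 km

Δψ = ln[tan(π/4+φ₂/2)/tan(π/4+φ₁/2)] = -1.6561;  Δφ = -1.0071 rad,  Δλ = +0.1414 rad
q = Δφ/Δψ = 0.6081
d = R·√(Δφ² + q²Δλ²) = 6372·1.01072 = 6440 km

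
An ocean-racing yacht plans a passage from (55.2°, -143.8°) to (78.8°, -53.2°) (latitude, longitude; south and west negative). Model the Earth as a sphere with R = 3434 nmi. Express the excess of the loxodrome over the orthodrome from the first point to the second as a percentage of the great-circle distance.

Great circle: σ = 0.6362 rad → d_gc = Rσ = 2184.8 nmi
Rhumb: Δφ = +0.4119, Δλ = +1.5813, Δψ = +1.1619, q = Δφ/Δψ = 0.3545 → d_rh = R√(Δφ²+q²Δλ²) = 2388.7 nmi
Excess = (2388.7 − 2184.8) / 2184.8 = 203.9 / 2184.8 = 9.33% ≈ 9.3%

9.3%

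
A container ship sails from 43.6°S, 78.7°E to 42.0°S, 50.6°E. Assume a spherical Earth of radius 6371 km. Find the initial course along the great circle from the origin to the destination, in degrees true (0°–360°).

264.7°

N = sin Δλ·cos φ₂ = -0.3500;  D = cos φ₁ sin φ₂ − sin φ₁ cos φ₂ cos Δλ = -0.0325
initial course = atan2(N, D) = 264.70°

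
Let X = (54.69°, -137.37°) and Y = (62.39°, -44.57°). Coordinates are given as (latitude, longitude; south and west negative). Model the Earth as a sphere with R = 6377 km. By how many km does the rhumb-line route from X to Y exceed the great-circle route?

451 km

Great circle: cos σ = sin φ₁ sin φ₂ + cos φ₁ cos φ₂ cos Δλ,  σ = 0.7813 rad → d_gc = 4982.1 km
Rhumb line: Δψ = +0.2587, q = Δφ/Δψ = 0.5194, d_rh = R√(Δφ²+q²Δλ²) = 5432.7 km
Excess = 5432.7 − 4982.1 = 450.6 ≈ 451 km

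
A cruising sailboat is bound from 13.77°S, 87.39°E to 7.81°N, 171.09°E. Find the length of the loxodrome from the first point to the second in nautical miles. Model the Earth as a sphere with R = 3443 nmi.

Δψ = ln[tan(π/4+φ₂/2)/tan(π/4+φ₁/2)] = +0.3794;  Δφ = +0.3766 rad,  Δλ = +1.4608 rad
q = Δφ/Δψ = 0.9927
d = R·√(Δφ² + q²Δλ²) = 3443·1.49828 = 5159 nmi

5159 nmi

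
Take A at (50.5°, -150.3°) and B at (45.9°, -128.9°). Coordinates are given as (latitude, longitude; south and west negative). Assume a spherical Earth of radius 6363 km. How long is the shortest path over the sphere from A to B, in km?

Haversine: a = sin²(Δφ/2)+cos φ₁ cos φ₂ sin²(Δλ/2) = 0.01687;  σ = 2·atan2(√a,√(1−a))
σ = 14.926° → d = Rσ = 6363·0.26050 = 1658 km

1658 km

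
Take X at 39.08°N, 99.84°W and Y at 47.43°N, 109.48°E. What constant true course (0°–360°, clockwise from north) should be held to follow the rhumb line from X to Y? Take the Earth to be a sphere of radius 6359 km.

Δψ = ln[tan(π/4+φ₂/2)/tan(π/4+φ₁/2)] = +0.2006
Δλ = -2.6299 rad (taken the short way round)
course = atan2(Δλ, Δψ) = 274.36°

274.4°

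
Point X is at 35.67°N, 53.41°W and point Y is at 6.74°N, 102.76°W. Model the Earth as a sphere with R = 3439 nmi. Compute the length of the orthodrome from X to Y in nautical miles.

cos σ = sin φ₁ sin φ₂ + cos φ₁ cos φ₂ cos Δλ
      = sin(35.67°)sin(6.74°) + cos(35.67°)cos(6.74°)cos(-49.35°) = 0.5940
σ = 53.559° → d = Rσ = 3439·0.93478 = 3215 nmi

3215 nmi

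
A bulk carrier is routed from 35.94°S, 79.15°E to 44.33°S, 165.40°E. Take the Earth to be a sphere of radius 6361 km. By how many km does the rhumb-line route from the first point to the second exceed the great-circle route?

Great circle: cos σ = sin φ₁ sin φ₂ + cos φ₁ cos φ₂ cos Δλ,  σ = 1.1062 rad → d_gc = 7036.8 km
Rhumb line: Δψ = -0.1920, q = Δφ/Δψ = 0.7629, d_rh = R√(Δφ²+q²Δλ²) = 7364.0 km
Excess = 7364.0 − 7036.8 = 327.2 ≈ 327 km

327 km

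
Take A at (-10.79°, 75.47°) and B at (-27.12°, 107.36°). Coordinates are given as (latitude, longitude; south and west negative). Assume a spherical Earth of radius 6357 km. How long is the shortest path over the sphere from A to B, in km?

cos σ = sin φ₁ sin φ₂ + cos φ₁ cos φ₂ cos Δλ
      = sin(-10.79°)sin(-27.12°) + cos(-10.79°)cos(-27.12°)cos(31.89°) = 0.8277
σ = 34.138° → d = Rσ = 6357·0.59581 = 3788 km

3788 km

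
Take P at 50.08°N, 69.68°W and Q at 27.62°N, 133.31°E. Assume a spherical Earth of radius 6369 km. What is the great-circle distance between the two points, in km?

cos σ = sin φ₁ sin φ₂ + cos φ₁ cos φ₂ cos Δλ
      = sin(50.08°)sin(27.62°) + cos(50.08°)cos(27.62°)cos(-157.01°) = -0.1679
σ = 99.664° → d = Rσ = 6369·1.73946 = 11079 km

11079 km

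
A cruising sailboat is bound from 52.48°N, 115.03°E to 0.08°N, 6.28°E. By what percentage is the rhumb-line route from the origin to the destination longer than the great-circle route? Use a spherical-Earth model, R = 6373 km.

Great circle: σ = 1.7667 rad → d_gc = Rσ = 11259.2 km
Rhumb: Δφ = -0.9146, Δλ = -1.8980, Δψ = -1.0784, q = Δφ/Δψ = 0.8480 → d_rh = R√(Δφ²+q²Δλ²) = 11798.1 km
Excess = (11798.1 − 11259.2) / 11259.2 = 538.9 / 11259.2 = 4.79% ≈ 4.8%

4.8%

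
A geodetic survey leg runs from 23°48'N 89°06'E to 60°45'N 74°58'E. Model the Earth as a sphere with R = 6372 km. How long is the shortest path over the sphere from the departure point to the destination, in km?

4251 km

cos σ = sin φ₁ sin φ₂ + cos φ₁ cos φ₂ cos Δλ
      = sin(23.80°)sin(60.75°) + cos(23.80°)cos(60.75°)cos(-14.13°) = 0.7856
σ = 38.221° → d = Rσ = 6372·0.66709 = 4251 km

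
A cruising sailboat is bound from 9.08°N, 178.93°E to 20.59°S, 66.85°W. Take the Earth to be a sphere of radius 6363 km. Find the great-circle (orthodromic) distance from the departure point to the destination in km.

12857 km

Haversine: a = sin²(Δφ/2)+cos φ₁ cos φ₂ sin²(Δλ/2) = 0.71736;  σ = 2·atan2(√a,√(1−a))
σ = 115.768° → d = Rσ = 6363·2.02053 = 12857 km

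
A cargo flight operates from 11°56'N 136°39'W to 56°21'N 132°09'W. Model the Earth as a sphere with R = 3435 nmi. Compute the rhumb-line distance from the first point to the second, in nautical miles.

Δψ = ln[tan(π/4+φ₂/2)/tan(π/4+φ₁/2)] = +0.9862;  Δφ = +0.7752 rad,  Δλ = +0.0785 rad
q = Δφ/Δψ = 0.7860
d = R·√(Δφ² + q²Δλ²) = 3435·0.77767 = 2671 nmi

2671 nmi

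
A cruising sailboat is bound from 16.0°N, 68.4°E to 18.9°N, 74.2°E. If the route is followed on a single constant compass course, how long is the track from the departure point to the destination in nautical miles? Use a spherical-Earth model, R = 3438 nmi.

Δψ = ln[tan(π/4+φ₂/2)/tan(π/4+φ₁/2)] = +0.0531;  Δφ = +0.0506 rad,  Δλ = +0.1012 rad
q = Δφ/Δψ = 0.9539
d = R·√(Δφ² + q²Δλ²) = 3438·0.10902 = 375 nmi

375 nmi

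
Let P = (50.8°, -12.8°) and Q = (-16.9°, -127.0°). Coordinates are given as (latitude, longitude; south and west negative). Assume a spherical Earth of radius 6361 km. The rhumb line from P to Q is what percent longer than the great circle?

3.1%

Great circle: σ = 2.0637 rad → d_gc = Rσ = 13127.1 km
Rhumb: Δφ = -1.1816, Δλ = -1.9932, Δψ = -1.3319, q = Δφ/Δψ = 0.8871 → d_rh = R√(Δφ²+q²Δλ²) = 13527.7 km
Excess = (13527.7 − 13127.1) / 13127.1 = 400.6 / 13127.1 = 3.052% ≈ 3.1%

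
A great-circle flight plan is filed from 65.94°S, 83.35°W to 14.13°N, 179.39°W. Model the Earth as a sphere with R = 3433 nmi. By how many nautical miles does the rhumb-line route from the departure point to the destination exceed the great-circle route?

252 nmi

Great circle: cos σ = sin φ₁ sin φ₂ + cos φ₁ cos φ₂ cos Δλ,  σ = 1.8385 rad → d_gc = 6311.6 nmi
Rhumb line: Δψ = +1.7951, q = Δφ/Δψ = 0.7785, d_rh = R√(Δφ²+q²Δλ²) = 6563.9 nmi
Excess = 6563.9 − 6311.6 = 252.3 ≈ 252 nmi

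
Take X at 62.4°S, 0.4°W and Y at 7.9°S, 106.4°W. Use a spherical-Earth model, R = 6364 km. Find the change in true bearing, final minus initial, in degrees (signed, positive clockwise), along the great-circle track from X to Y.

Initial bearing θ₁ = atan2(sin Δλ cos φ₂, cos φ₁ sin φ₂ − sin φ₁ cos φ₂ cos Δλ) = 252.20°
Final bearing θ₂ = (initial bearing from the destination back to the start) + 180° = 333.55°
Δθ = θ₂ − θ₁ = +81.4°

+81.4°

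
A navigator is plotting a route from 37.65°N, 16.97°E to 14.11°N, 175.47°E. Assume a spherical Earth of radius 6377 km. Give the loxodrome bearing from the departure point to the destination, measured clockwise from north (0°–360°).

Δψ = ln[tan(π/4+φ₂/2)/tan(π/4+φ₁/2)] = -0.4615
Δλ = +2.7663 rad (taken the short way round)
course = atan2(Δλ, Δψ) = 99.47°

99.5°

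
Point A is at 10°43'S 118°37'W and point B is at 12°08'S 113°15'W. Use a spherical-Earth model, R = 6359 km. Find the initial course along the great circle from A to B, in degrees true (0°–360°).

105.6°

θ = atan2( sin Δλ·cos φ₂ ,  cos φ₁ sin φ₂ − sin φ₁ cos φ₂ cos Δλ )
  = atan2(+0.0914, -0.0255) = 105.59°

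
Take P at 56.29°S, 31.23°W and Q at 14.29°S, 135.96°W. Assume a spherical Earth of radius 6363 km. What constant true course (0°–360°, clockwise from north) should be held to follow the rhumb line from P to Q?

Δψ = ln[tan(π/4+φ₂/2)/tan(π/4+φ₁/2)] = +0.9421
Δλ = -1.8279 rad (taken the short way round)
course = atan2(Δλ, Δψ) = 297.27°

297.3°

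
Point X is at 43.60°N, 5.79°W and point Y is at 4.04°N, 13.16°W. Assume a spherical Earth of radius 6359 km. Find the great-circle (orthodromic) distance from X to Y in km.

4450 km

Haversine: a = sin²(Δφ/2)+cos φ₁ cos φ₂ sin²(Δλ/2) = 0.11750;  σ = 2·atan2(√a,√(1−a))
σ = 40.094° → d = Rσ = 6359·0.69977 = 4450 km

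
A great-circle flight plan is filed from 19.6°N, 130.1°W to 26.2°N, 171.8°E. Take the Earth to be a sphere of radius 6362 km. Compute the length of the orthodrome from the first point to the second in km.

Haversine: a = sin²(Δφ/2)+cos φ₁ cos φ₂ sin²(Δλ/2) = 0.20261;  σ = 2·atan2(√a,√(1−a))
σ = 53.503° → d = Rσ = 6362·0.93381 = 5941 km

5941 km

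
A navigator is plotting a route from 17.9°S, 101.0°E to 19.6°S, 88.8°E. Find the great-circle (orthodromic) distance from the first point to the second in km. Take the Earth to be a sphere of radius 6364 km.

cos σ = sin φ₁ sin φ₂ + cos φ₁ cos φ₂ cos Δλ
      = sin(-17.90°)sin(-19.60°) + cos(-17.90°)cos(-19.60°)cos(-12.20°) = 0.9793
σ = 11.674° → d = Rσ = 6364·0.20375 = 1297 km

1297 km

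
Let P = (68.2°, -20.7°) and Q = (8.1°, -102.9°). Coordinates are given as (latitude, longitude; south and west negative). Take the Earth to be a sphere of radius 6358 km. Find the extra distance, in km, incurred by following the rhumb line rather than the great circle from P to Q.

381 km

Great circle: cos σ = sin φ₁ sin φ₂ + cos φ₁ cos φ₂ cos Δλ,  σ = 1.3891 rad → d_gc = 8831.7 km
Rhumb line: Δψ = -1.5055, q = Δφ/Δψ = 0.6968, d_rh = R√(Δφ²+q²Δλ²) = 9212.6 km
Excess = 9212.6 − 8831.7 = 380.9 ≈ 381 km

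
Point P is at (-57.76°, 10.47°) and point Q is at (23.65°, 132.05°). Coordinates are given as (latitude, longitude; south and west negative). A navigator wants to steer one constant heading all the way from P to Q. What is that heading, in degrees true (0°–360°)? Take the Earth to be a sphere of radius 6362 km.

Meridional parts: M(φ₁)=-1.2413, M(φ₂)=+0.4250 → ΔM = +1.6663;  Δλ = +2.1220 rad
tan C = Δλ / ΔM = +1.2735 → C = 51.86°

51.9°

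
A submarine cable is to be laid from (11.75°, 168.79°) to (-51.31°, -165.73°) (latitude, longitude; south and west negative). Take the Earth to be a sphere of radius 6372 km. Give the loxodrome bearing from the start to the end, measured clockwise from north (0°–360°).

Meridional parts: M(φ₁)=+0.2065, M(φ₂)=-1.0467 → ΔM = -1.2533;  Δλ = +0.4447 rad
tan C = Δλ / ΔM = -0.3548 → C = 160.46°

160.5°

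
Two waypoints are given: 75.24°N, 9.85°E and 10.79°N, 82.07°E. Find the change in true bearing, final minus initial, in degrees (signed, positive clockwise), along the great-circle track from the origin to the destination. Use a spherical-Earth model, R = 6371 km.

+60.9°

At departure: θ₁ = atan2(sin Δλ cos φ₂, cos φ₁ sin φ₂ − sin φ₁ cos φ₂ cos Δλ) = 104.53°
At arrival: θ₂ = atan2(sin Δλ cos φ₁, −cos φ₂ sin φ₁ + sin φ₂ cos φ₁ cos Δλ) = 165.46°
Δθ = θ₂ − θ₁ = +60.9°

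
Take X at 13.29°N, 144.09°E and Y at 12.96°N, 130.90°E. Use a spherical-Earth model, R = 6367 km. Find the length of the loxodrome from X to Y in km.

1428 km

Δψ = ln[tan(π/4+φ₂/2)/tan(π/4+φ₁/2)] = -0.0059;  Δφ = -0.0058 rad,  Δλ = -0.2302 rad
q = Δφ/Δψ = 0.9739
d = R·√(Δφ² + q²Δλ²) = 6367·0.22427 = 1428 km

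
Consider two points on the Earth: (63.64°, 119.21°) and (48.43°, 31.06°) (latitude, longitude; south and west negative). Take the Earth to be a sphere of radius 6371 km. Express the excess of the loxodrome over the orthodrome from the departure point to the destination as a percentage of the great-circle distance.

Great circle: σ = 0.8232 rad → d_gc = Rσ = 5244.7 km
Rhumb: Δφ = -0.2655, Δλ = -1.5385, Δψ = -0.4829, q = Δφ/Δψ = 0.5497 → d_rh = R√(Δφ²+q²Δλ²) = 5647.2 km
Excess = (5647.2 − 5244.7) / 5244.7 = 402.5 / 5244.7 = 7.67% ≈ 7.7%

7.7%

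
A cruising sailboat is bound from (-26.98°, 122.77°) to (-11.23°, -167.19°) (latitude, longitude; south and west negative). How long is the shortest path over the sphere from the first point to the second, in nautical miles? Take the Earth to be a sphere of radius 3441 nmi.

4039 nmi

cos σ = sin φ₁ sin φ₂ + cos φ₁ cos φ₂ cos Δλ
      = sin(-26.98°)sin(-11.23°) + cos(-26.98°)cos(-11.23°)cos(70.04°) = 0.3867
σ = 67.248° → d = Rσ = 3441·1.17370 = 4039 nmi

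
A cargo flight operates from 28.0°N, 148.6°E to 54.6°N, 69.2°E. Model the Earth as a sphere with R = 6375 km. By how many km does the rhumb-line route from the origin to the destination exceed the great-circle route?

280 km

Great circle: cos σ = sin φ₁ sin φ₂ + cos φ₁ cos φ₂ cos Δλ,  σ = 1.0738 rad → d_gc = 6845.6 km
Rhumb line: Δψ = +0.6327, q = Δφ/Δψ = 0.7337, d_rh = R√(Δφ²+q²Δλ²) = 7125.8 km
Excess = 7125.8 − 6845.6 = 280.2 ≈ 280 km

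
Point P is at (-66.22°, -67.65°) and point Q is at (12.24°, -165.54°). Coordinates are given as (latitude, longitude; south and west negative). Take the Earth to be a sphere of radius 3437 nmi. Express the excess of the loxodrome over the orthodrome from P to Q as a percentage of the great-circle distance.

4.4%

Great circle: σ = 1.8215 rad → d_gc = Rσ = 6260.5 nmi
Rhumb: Δφ = +1.3694, Δλ = -1.7085, Δψ = +1.7733, q = Δφ/Δψ = 0.7722 → d_rh = R√(Δφ²+q²Δλ²) = 6535.6 nmi
Excess = (6535.6 − 6260.5) / 6260.5 = 275.1 / 6260.5 = 4.39% ≈ 4.4%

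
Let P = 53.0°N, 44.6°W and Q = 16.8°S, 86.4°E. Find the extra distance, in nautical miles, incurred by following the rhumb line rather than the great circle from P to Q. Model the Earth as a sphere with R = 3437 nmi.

402 nmi

Great circle: cos σ = sin φ₁ sin φ₂ + cos φ₁ cos φ₂ cos Δλ,  σ = 2.2254 rad → d_gc = 7648.5 nmi
Rhumb line: Δψ = -1.3923, q = Δφ/Δψ = 0.8750, d_rh = R√(Δφ²+q²Δλ²) = 8050.2 nmi
Excess = 8050.2 − 7648.5 = 401.7 ≈ 402 nmi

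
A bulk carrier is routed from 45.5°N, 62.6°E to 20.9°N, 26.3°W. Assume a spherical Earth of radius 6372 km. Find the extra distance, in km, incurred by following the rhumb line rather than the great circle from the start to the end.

313 km

Great circle: cos σ = sin φ₁ sin φ₂ + cos φ₁ cos φ₂ cos Δλ,  σ = 1.3005 rad → d_gc = 8286.8 km
Rhumb line: Δψ = -0.5206, q = Δφ/Δψ = 0.8247, d_rh = R√(Δφ²+q²Δλ²) = 8600.2 km
Excess = 8600.2 − 8286.8 = 313.4 ≈ 313 km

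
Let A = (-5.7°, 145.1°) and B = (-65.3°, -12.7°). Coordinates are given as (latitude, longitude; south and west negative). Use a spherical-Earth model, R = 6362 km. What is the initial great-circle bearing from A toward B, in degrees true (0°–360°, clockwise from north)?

189.5°

θ = atan2( sin Δλ·cos φ₂ ,  cos φ₁ sin φ₂ − sin φ₁ cos φ₂ cos Δλ )
  = atan2(-0.1579, -0.9424) = 189.51°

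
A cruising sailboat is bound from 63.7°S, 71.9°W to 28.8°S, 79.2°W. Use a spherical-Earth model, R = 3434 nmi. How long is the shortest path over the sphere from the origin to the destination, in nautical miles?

2111 nmi

Haversine: a = sin²(Δφ/2)+cos φ₁ cos φ₂ sin²(Δλ/2) = 0.09150;  σ = 2·atan2(√a,√(1−a))
σ = 35.214° → d = Rσ = 3434·0.61460 = 2111 nmi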